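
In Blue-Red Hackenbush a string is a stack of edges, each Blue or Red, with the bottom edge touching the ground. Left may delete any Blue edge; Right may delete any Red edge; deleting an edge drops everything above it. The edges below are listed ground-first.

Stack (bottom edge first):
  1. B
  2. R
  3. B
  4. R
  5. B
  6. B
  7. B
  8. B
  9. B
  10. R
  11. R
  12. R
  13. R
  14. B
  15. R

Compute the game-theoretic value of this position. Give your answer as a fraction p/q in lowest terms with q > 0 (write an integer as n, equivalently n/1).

12165/16384

g_1 [B]  L=[0]  R=[—]  gives 1
g_2 [BR]  L=[0]  R=[1]  gives 1/2
g_3 [BRB]  L=[0; 1/2]  R=[1]  gives 3/4
g_4 [BRBR]  L=[0; 1/2]  R=[3/4; 1]  gives 5/8
g_5 [BRBRB]  L=[0; 1/2; 5/8]  R=[3/4; 1]  gives 11/16
g_6 [BRBRBB]  L=[0; 1/2; 5/8; 11/16]  R=[3/4; 1]  gives 23/32
g_7 [BRBRBBB]  L=[0; 1/2; 5/8; 11/16; 23/32]  R=[3/4; 1]  gives 47/64
g_8 [BRBRBBBB]  L=[0; 1/2; 5/8; 11/16; 23/32; 47/64]  R=[3/4; 1]  gives 95/128
g_9 [BRBRBBBBB]  L=[0; 1/2; 5/8; 11/16; 23/32; 47/64; 95/128]  R=[3/4; 1]  gives 191/256
g_10 [BRBRBBBBBR]  L=[0; 1/2; 5/8; 11/16; 23/32; 47/64; 95/128]  R=[191/256; 3/4; 1]  gives 381/512
g_11 [BRBRBBBBBRR]  L=[0; 1/2; 5/8; 11/16; 23/32; 47/64; 95/128]  R=[381/512; 191/256; 3/4; 1]  gives 761/1024
g_12 [BRBRBBBBBRRR]  L=[0; 1/2; 5/8; 11/16; 23/32; 47/64; 95/128]  R=[761/1024; 381/512; 191/256; 3/4; 1]  gives 1521/2048
g_13 [BRBRBBBBBRRRR]  L=[0; 1/2; 5/8; 11/16; 23/32; 47/64; 95/128]  R=[1521/2048; 761/1024; 381/512; 191/256; 3/4; 1]  gives 3041/4096
g_14 [BRBRBBBBBRRRRB]  L=[0; 1/2; 5/8; 11/16; 23/32; 47/64; 95/128; 3041/4096]  R=[1521/2048; 761/1024; 381/512; 191/256; 3/4; 1]  gives 6083/8192
g_15 [BRBRBBBBBRRRRBR]  L=[0; 1/2; 5/8; 11/16; 23/32; 47/64; 95/128; 3041/4096]  R=[6083/8192; 1521/2048; 761/1024; 381/512; 191/256; 3/4; 1]  gives 12165/16384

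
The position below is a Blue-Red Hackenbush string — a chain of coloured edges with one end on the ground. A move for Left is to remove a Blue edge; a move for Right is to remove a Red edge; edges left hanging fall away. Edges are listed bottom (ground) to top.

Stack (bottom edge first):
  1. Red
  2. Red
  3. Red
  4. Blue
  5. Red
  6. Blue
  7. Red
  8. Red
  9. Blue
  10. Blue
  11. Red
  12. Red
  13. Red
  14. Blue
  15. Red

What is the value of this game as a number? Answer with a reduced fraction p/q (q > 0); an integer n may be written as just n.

val(R) = { none | 0 } = -1
val(RR) = { none | -1,0 } = -2
val(RRR) = { none | -2,-1,0 } = -3
val(RRRB) = { -3 | -2,-1,0 } = -5/2
val(RRRBR) = { -3 | -5/2,-2,-1,0 } = -11/4
val(RRRBRB) = { -3,-11/4 | -5/2,-2,-1,0 } = -21/8
val(RRRBRBR) = { -3,-11/4 | -21/8,-5/2,-2,-1,0 } = -43/16
val(RRRBRBRR) = { -3,-11/4 | -43/16,-21/8,-5/2,-2,-1,0 } = -87/32
val(RRRBRBRRB) = { -3,-11/4,-87/32 | -43/16,-21/8,-5/2,-2,-1,0 } = -173/64
val(RRRBRBRRBB) = { -3,-11/4,-87/32,-173/64 | -43/16,-21/8,-5/2,-2,-1,0 } = -345/128
val(RRRBRBRRBBR) = { -3,-11/4,-87/32,-173/64 | -345/128,-43/16,-21/8,-5/2,-2,-1,0 } = -691/256
val(RRRBRBRRBBRR) = { -3,-11/4,-87/32,-173/64 | -691/256,-345/128,-43/16,-21/8,-5/2,-2,-1,0 } = -1383/512
val(RRRBRBRRBBRRR) = { -3,-11/4,-87/32,-173/64 | -1383/512,-691/256,-345/128,-43/16,-21/8,-5/2,-2,-1,0 } = -2767/1024
val(RRRBRBRRBBRRRB) = { -3,-11/4,-87/32,-173/64,-2767/1024 | -1383/512,-691/256,-345/128,-43/16,-21/8,-5/2,-2,-1,0 } = -5533/2048
val(RRRBRBRRBBRRRBR) = { -3,-11/4,-87/32,-173/64,-2767/1024 | -5533/2048,-1383/512,-691/256,-345/128,-43/16,-21/8,-5/2,-2,-1,0 } = -11067/4096

-11067/4096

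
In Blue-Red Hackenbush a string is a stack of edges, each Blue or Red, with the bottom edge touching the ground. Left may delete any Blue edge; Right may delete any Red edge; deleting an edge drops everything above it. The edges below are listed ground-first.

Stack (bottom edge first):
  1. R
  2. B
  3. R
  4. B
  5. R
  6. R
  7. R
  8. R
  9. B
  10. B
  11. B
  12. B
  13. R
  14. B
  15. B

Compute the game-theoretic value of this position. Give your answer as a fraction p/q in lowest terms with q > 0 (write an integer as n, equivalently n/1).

-12041/16384

Prefix values for R B R B R R R R B B B B R B B via {L|R} + simplicity:
step 1: add R to get R; options L={ ∅ } R={ 0 } — -1
step 2: add B to get RB; options L={ -1 } R={ 0 } — -1/2
step 3: add R to get RBR; options L={ -1 } R={ -1/2,0 } — -3/4
step 4: add B to get RBRB; options L={ -1,-3/4 } R={ -1/2,0 } — -5/8
step 5: add R to get RBRBR; options L={ -1,-3/4 } R={ -5/8,-1/2,0 } — -11/16
step 6: add R to get RBRBRR; options L={ -1,-3/4 } R={ -11/16,-5/8,-1/2,0 } — -23/32
step 7: add R to get RBRBRRR; options L={ -1,-3/4 } R={ -23/32,-11/16,-5/8,-1/2,0 } — -47/64
step 8: add R to get RBRBRRRR; options L={ -1,-3/4 } R={ -47/64,-23/32,-11/16,-5/8,-1/2,0 } — -95/128
step 9: add B to get RBRBRRRRB; options L={ -1,-3/4,-95/128 } R={ -47/64,-23/32,-11/16,-5/8,-1/2,0 } — -189/256
step 10: add B to get RBRBRRRRBB; options L={ -1,-3/4,-95/128,-189/256 } R={ -47/64,-23/32,-11/16,-5/8,-1/2,0 } — -377/512
step 11: add B to get RBRBRRRRBBB; options L={ -1,-3/4,-95/128,-189/256,-377/512 } R={ -47/64,-23/32,-11/16,-5/8,-1/2,0 } — -753/1024
step 12: add B to get RBRBRRRRBBBB; options L={ -1,-3/4,-95/128,-189/256,-377/512,-753/1024 } R={ -47/64,-23/32,-11/16,-5/8,-1/2,0 } — -1505/2048
step 13: add R to get RBRBRRRRBBBBR; options L={ -1,-3/4,-95/128,-189/256,-377/512,-753/1024 } R={ -1505/2048,-47/64,-23/32,-11/16,-5/8,-1/2,0 } — -3011/4096
step 14: add B to get RBRBRRRRBBBBRB; options L={ -1,-3/4,-95/128,-189/256,-377/512,-753/1024,-3011/4096 } R={ -1505/2048,-47/64,-23/32,-11/16,-5/8,-1/2,0 } — -6021/8192
step 15: add B to get RBRBRRRRBBBBRBB; options L={ -1,-3/4,-95/128,-189/256,-377/512,-753/1024,-3011/4096,-6021/8192 } R={ -1505/2048,-47/64,-23/32,-11/16,-5/8,-1/2,0 } — -12041/16384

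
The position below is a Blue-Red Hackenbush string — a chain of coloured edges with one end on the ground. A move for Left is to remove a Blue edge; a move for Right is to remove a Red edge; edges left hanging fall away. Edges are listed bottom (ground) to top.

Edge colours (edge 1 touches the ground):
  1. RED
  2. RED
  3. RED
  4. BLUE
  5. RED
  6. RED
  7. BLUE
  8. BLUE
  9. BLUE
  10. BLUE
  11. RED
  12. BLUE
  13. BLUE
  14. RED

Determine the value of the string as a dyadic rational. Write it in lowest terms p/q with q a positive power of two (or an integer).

-5651/2048

edge 1 of 14 (RED): { (no moves) | 0 } gives -1
edge 2 of 14 (RED): { (no moves) | -1 0 } gives -2
edge 3 of 14 (RED): { (no moves) | -2 -1 0 } gives -3
edge 4 of 14 (BLUE): { -3 | -2 -1 0 } gives -5/2
edge 5 of 14 (RED): { -3 | -5/2 -2 -1 0 } gives -11/4
edge 6 of 14 (RED): { -3 | -11/4 -5/2 -2 -1 0 } gives -23/8
edge 7 of 14 (BLUE): { -3 -23/8 | -11/4 -5/2 -2 -1 0 } gives -45/16
edge 8 of 14 (BLUE): { -3 -23/8 -45/16 | -11/4 -5/2 -2 -1 0 } gives -89/32
edge 9 of 14 (BLUE): { -3 -23/8 -45/16 -89/32 | -11/4 -5/2 -2 -1 0 } gives -177/64
edge 10 of 14 (BLUE): { -3 -23/8 -45/16 -89/32 -177/64 | -11/4 -5/2 -2 -1 0 } gives -353/128
edge 11 of 14 (RED): { -3 -23/8 -45/16 -89/32 -177/64 | -353/128 -11/4 -5/2 -2 -1 0 } gives -707/256
edge 12 of 14 (BLUE): { -3 -23/8 -45/16 -89/32 -177/64 -707/256 | -353/128 -11/4 -5/2 -2 -1 0 } gives -1413/512
edge 13 of 14 (BLUE): { -3 -23/8 -45/16 -89/32 -177/64 -707/256 -1413/512 | -353/128 -11/4 -5/2 -2 -1 0 } gives -2825/1024
edge 14 of 14 (RED): { -3 -23/8 -45/16 -89/32 -177/64 -707/256 -1413/512 | -2825/1024 -353/128 -11/4 -5/2 -2 -1 0 } gives -5651/2048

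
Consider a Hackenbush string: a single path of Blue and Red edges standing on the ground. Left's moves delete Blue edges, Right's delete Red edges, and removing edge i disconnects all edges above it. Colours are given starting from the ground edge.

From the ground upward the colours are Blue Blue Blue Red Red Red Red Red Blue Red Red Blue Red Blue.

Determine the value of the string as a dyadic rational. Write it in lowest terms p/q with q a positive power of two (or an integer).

v_1 [B]  L=[0]  R=[(no moves)]  = 1
v_2 [BB]  L=[0; 1]  R=[(no moves)]  = 2
v_3 [BBB]  L=[0; 1; 2]  R=[(no moves)]  = 3
v_4 [BBBR]  L=[0; 1; 2]  R=[3]  = 5/2
v_5 [BBBRR]  L=[0; 1; 2]  R=[5/2; 3]  = 9/4
v_6 [BBBRRR]  L=[0; 1; 2]  R=[9/4; 5/2; 3]  = 17/8
v_7 [BBBRRRR]  L=[0; 1; 2]  R=[17/8; 9/4; 5/2; 3]  = 33/16
v_8 [BBBRRRRR]  L=[0; 1; 2]  R=[33/16; 17/8; 9/4; 5/2; 3]  = 65/32
v_9 [BBBRRRRRB]  L=[0; 1; 2; 65/32]  R=[33/16; 17/8; 9/4; 5/2; 3]  = 131/64
v_10 [BBBRRRRRBR]  L=[0; 1; 2; 65/32]  R=[131/64; 33/16; 17/8; 9/4; 5/2; 3]  = 261/128
v_11 [BBBRRRRRBRR]  L=[0; 1; 2; 65/32]  R=[261/128; 131/64; 33/16; 17/8; 9/4; 5/2; 3]  = 521/256
v_12 [BBBRRRRRBRRB]  L=[0; 1; 2; 65/32; 521/256]  R=[261/128; 131/64; 33/16; 17/8; 9/4; 5/2; 3]  = 1043/512
v_13 [BBBRRRRRBRRBR]  L=[0; 1; 2; 65/32; 521/256]  R=[1043/512; 261/128; 131/64; 33/16; 17/8; 9/4; 5/2; 3]  = 2085/1024
v_14 [BBBRRRRRBRRBRB]  L=[0; 1; 2; 65/32; 521/256; 2085/1024]  R=[1043/512; 261/128; 131/64; 33/16; 17/8; 9/4; 5/2; 3]  = 4171/2048

4171/2048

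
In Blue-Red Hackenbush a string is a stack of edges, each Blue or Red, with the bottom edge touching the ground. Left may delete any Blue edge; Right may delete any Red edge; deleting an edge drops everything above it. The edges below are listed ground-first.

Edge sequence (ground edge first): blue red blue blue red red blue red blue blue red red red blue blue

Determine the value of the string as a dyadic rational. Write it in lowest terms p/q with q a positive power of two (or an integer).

12999/16384

Recurse on prefixes of the 15-edge string blue red blue blue red red blue red blue blue red red red blue blue:
step 1: add blue to get b; options L={ 0 } R={ (no moves) } gives 1
step 2: add red to get br; options L={ 0 } R={ 1 } gives 1/2
step 3: add blue to get brb; options L={ 0 1/2 } R={ 1 } gives 3/4
step 4: add blue to get brbb; options L={ 0 1/2 3/4 } R={ 1 } gives 7/8
step 5: add red to get brbbr; options L={ 0 1/2 3/4 } R={ 7/8 1 } gives 13/16
step 6: add red to get brbbrr; options L={ 0 1/2 3/4 } R={ 13/16 7/8 1 } gives 25/32
step 7: add blue to get brbbrrb; options L={ 0 1/2 3/4 25/32 } R={ 13/16 7/8 1 } gives 51/64
step 8: add red to get brbbrrbr; options L={ 0 1/2 3/4 25/32 } R={ 51/64 13/16 7/8 1 } gives 101/128
step 9: add blue to get brbbrrbrb; options L={ 0 1/2 3/4 25/32 101/128 } R={ 51/64 13/16 7/8 1 } gives 203/256
step 10: add blue to get brbbrrbrbb; options L={ 0 1/2 3/4 25/32 101/128 203/256 } R={ 51/64 13/16 7/8 1 } gives 407/512
step 11: add red to get brbbrrbrbbr; options L={ 0 1/2 3/4 25/32 101/128 203/256 } R={ 407/512 51/64 13/16 7/8 1 } gives 813/1024
step 12: add red to get brbbrrbrbbrr; options L={ 0 1/2 3/4 25/32 101/128 203/256 } R={ 813/1024 407/512 51/64 13/16 7/8 1 } gives 1625/2048
step 13: add red to get brbbrrbrbbrrr; options L={ 0 1/2 3/4 25/32 101/128 203/256 } R={ 1625/2048 813/1024 407/512 51/64 13/16 7/8 1 } gives 3249/4096
step 14: add blue to get brbbrrbrbbrrrb; options L={ 0 1/2 3/4 25/32 101/128 203/256 3249/4096 } R={ 1625/2048 813/1024 407/512 51/64 13/16 7/8 1 } gives 6499/8192
step 15: add blue to get brbbrrbrbbrrrbb; options L={ 0 1/2 3/4 25/32 101/128 203/256 3249/4096 6499/8192 } R={ 1625/2048 813/1024 407/512 51/64 13/16 7/8 1 } gives 12999/16384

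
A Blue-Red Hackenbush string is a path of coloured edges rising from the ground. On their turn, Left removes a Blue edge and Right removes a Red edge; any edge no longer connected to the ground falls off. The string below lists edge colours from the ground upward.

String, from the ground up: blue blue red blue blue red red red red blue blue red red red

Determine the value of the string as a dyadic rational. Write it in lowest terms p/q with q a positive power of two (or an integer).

b: Left { 0 }, Right { (no moves) } → simplest 1
bb: Left { 0; 1 }, Right { (no moves) } → simplest 2
bbr: Left { 0; 1 }, Right { 2 } → simplest 3/2
bbrb: Left { 0; 1; 3/2 }, Right { 2 } → simplest 7/4
bbrbb: Left { 0; 1; 3/2; 7/4 }, Right { 2 } → simplest 15/8
bbrbbr: Left { 0; 1; 3/2; 7/4 }, Right { 15/8; 2 } → simplest 29/16
bbrbbrr: Left { 0; 1; 3/2; 7/4 }, Right { 29/16; 15/8; 2 } → simplest 57/32
bbrbbrrr: Left { 0; 1; 3/2; 7/4 }, Right { 57/32; 29/16; 15/8; 2 } → simplest 113/64
bbrbbrrrr: Left { 0; 1; 3/2; 7/4 }, Right { 113/64; 57/32; 29/16; 15/8; 2 } → simplest 225/128
bbrbbrrrrb: Left { 0; 1; 3/2; 7/4; 225/128 }, Right { 113/64; 57/32; 29/16; 15/8; 2 } → simplest 451/256
bbrbbrrrrbb: Left { 0; 1; 3/2; 7/4; 225/128; 451/256 }, Right { 113/64; 57/32; 29/16; 15/8; 2 } → simplest 903/512
bbrbbrrrrbbr: Left { 0; 1; 3/2; 7/4; 225/128; 451/256 }, Right { 903/512; 113/64; 57/32; 29/16; 15/8; 2 } → simplest 1805/1024
bbrbbrrrrbbrr: Left { 0; 1; 3/2; 7/4; 225/128; 451/256 }, Right { 1805/1024; 903/512; 113/64; 57/32; 29/16; 15/8; 2 } → simplest 3609/2048
bbrbbrrrrbbrrr: Left { 0; 1; 3/2; 7/4; 225/128; 451/256 }, Right { 3609/2048; 1805/1024; 903/512; 113/64; 57/32; 29/16; 15/8; 2 } → simplest 7217/4096

7217/4096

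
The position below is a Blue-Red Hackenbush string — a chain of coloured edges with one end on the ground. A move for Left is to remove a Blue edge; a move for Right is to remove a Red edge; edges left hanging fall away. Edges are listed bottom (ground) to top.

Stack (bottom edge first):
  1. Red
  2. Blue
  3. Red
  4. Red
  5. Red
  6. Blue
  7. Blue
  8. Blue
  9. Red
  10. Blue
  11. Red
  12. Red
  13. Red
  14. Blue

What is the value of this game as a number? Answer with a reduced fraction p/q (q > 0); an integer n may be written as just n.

Build value(s[:k]) for k = 1..14, string s = Red Blue Red Red Red Blue Blue Blue Red Blue Red Red Red Blue.
step 1: add Red to get R; options L={ · } R={ 0 } = -1
step 2: add Blue to get RB; options L={ -1 } R={ 0 } = -1/2
step 3: add Red to get RBR; options L={ -1 } R={ -1/2 0 } = -3/4
step 4: add Red to get RBRR; options L={ -1 } R={ -3/4 -1/2 0 } = -7/8
step 5: add Red to get RBRRR; options L={ -1 } R={ -7/8 -3/4 -1/2 0 } = -15/16
step 6: add Blue to get RBRRRB; options L={ -1 -15/16 } R={ -7/8 -3/4 -1/2 0 } = -29/32
step 7: add Blue to get RBRRRBB; options L={ -1 -15/16 -29/32 } R={ -7/8 -3/4 -1/2 0 } = -57/64
step 8: add Blue to get RBRRRBBB; options L={ -1 -15/16 -29/32 -57/64 } R={ -7/8 -3/4 -1/2 0 } = -113/128
step 9: add Red to get RBRRRBBBR; options L={ -1 -15/16 -29/32 -57/64 } R={ -113/128 -7/8 -3/4 -1/2 0 } = -227/256
step 10: add Blue to get RBRRRBBBRB; options L={ -1 -15/16 -29/32 -57/64 -227/256 } R={ -113/128 -7/8 -3/4 -1/2 0 } = -453/512
step 11: add Red to get RBRRRBBBRBR; options L={ -1 -15/16 -29/32 -57/64 -227/256 } R={ -453/512 -113/128 -7/8 -3/4 -1/2 0 } = -907/1024
step 12: add Red to get RBRRRBBBRBRR; options L={ -1 -15/16 -29/32 -57/64 -227/256 } R={ -907/1024 -453/512 -113/128 -7/8 -3/4 -1/2 0 } = -1815/2048
step 13: add Red to get RBRRRBBBRBRRR; options L={ -1 -15/16 -29/32 -57/64 -227/256 } R={ -1815/2048 -907/1024 -453/512 -113/128 -7/8 -3/4 -1/2 0 } = -3631/4096
step 14: add Blue to get RBRRRBBBRBRRRB; options L={ -1 -15/16 -29/32 -57/64 -227/256 -3631/4096 } R={ -1815/2048 -907/1024 -453/512 -113/128 -7/8 -3/4 -1/2 0 } = -7261/8192

-7261/8192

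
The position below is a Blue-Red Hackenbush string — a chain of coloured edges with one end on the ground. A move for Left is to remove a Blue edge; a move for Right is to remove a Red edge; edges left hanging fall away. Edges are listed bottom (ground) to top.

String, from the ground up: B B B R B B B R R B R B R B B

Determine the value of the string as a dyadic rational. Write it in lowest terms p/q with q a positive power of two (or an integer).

11863/4096

Build g(s[:k]) for k = 1..15, string s = B B B R B B B R R B R B R B B.
step 1: add B to get B; options L={ 0 } R={ ∅ } => 1
step 2: add B to get BB; options L={ 0, 1 } R={ ∅ } => 2
step 3: add B to get BBB; options L={ 0, 1, 2 } R={ ∅ } => 3
step 4: add R to get BBBR; options L={ 0, 1, 2 } R={ 3 } => 5/2
step 5: add B to get BBBRB; options L={ 0, 1, 2, 5/2 } R={ 3 } => 11/4
step 6: add B to get BBBRBB; options L={ 0, 1, 2, 5/2, 11/4 } R={ 3 } => 23/8
step 7: add B to get BBBRBBB; options L={ 0, 1, 2, 5/2, 11/4, 23/8 } R={ 3 } => 47/16
step 8: add R to get BBBRBBBR; options L={ 0, 1, 2, 5/2, 11/4, 23/8 } R={ 47/16, 3 } => 93/32
step 9: add R to get BBBRBBBRR; options L={ 0, 1, 2, 5/2, 11/4, 23/8 } R={ 93/32, 47/16, 3 } => 185/64
step 10: add B to get BBBRBBBRRB; options L={ 0, 1, 2, 5/2, 11/4, 23/8, 185/64 } R={ 93/32, 47/16, 3 } => 371/128
step 11: add R to get BBBRBBBRRBR; options L={ 0, 1, 2, 5/2, 11/4, 23/8, 185/64 } R={ 371/128, 93/32, 47/16, 3 } => 741/256
step 12: add B to get BBBRBBBRRBRB; options L={ 0, 1, 2, 5/2, 11/4, 23/8, 185/64, 741/256 } R={ 371/128, 93/32, 47/16, 3 } => 1483/512
step 13: add R to get BBBRBBBRRBRBR; options L={ 0, 1, 2, 5/2, 11/4, 23/8, 185/64, 741/256 } R={ 1483/512, 371/128, 93/32, 47/16, 3 } => 2965/1024
step 14: add B to get BBBRBBBRRBRBRB; options L={ 0, 1, 2, 5/2, 11/4, 23/8, 185/64, 741/256, 2965/1024 } R={ 1483/512, 371/128, 93/32, 47/16, 3 } => 5931/2048
step 15: add B to get BBBRBBBRRBRBRBB; options L={ 0, 1, 2, 5/2, 11/4, 23/8, 185/64, 741/256, 2965/1024, 5931/2048 } R={ 1483/512, 371/128, 93/32, 47/16, 3 } => 11863/4096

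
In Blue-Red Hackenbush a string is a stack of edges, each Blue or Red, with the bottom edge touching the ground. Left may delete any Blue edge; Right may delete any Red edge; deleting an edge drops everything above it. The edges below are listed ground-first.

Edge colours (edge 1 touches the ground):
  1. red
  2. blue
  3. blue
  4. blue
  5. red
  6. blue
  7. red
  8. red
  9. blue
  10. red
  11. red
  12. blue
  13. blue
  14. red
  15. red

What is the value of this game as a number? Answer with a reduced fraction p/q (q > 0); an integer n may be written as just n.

-2919/16384

step 1: add red to get r; options L={ — } R={ 0 } so -1
step 2: add blue to get rb; options L={ -1 } R={ 0 } so -1/2
step 3: add blue to get rbb; options L={ -1 -1/2 } R={ 0 } so -1/4
step 4: add blue to get rbbb; options L={ -1 -1/2 -1/4 } R={ 0 } so -1/8
step 5: add red to get rbbbr; options L={ -1 -1/2 -1/4 } R={ -1/8 0 } so -3/16
step 6: add blue to get rbbbrb; options L={ -1 -1/2 -1/4 -3/16 } R={ -1/8 0 } so -5/32
step 7: add red to get rbbbrbr; options L={ -1 -1/2 -1/4 -3/16 } R={ -5/32 -1/8 0 } so -11/64
step 8: add red to get rbbbrbrr; options L={ -1 -1/2 -1/4 -3/16 } R={ -11/64 -5/32 -1/8 0 } so -23/128
step 9: add blue to get rbbbrbrrb; options L={ -1 -1/2 -1/4 -3/16 -23/128 } R={ -11/64 -5/32 -1/8 0 } so -45/256
step 10: add red to get rbbbrbrrbr; options L={ -1 -1/2 -1/4 -3/16 -23/128 } R={ -45/256 -11/64 -5/32 -1/8 0 } so -91/512
step 11: add red to get rbbbrbrrbrr; options L={ -1 -1/2 -1/4 -3/16 -23/128 } R={ -91/512 -45/256 -11/64 -5/32 -1/8 0 } so -183/1024
step 12: add blue to get rbbbrbrrbrrb; options L={ -1 -1/2 -1/4 -3/16 -23/128 -183/1024 } R={ -91/512 -45/256 -11/64 -5/32 -1/8 0 } so -365/2048
step 13: add blue to get rbbbrbrrbrrbb; options L={ -1 -1/2 -1/4 -3/16 -23/128 -183/1024 -365/2048 } R={ -91/512 -45/256 -11/64 -5/32 -1/8 0 } so -729/4096
step 14: add red to get rbbbrbrrbrrbbr; options L={ -1 -1/2 -1/4 -3/16 -23/128 -183/1024 -365/2048 } R={ -729/4096 -91/512 -45/256 -11/64 -5/32 -1/8 0 } so -1459/8192
step 15: add red to get rbbbrbrrbrrbbrr; options L={ -1 -1/2 -1/4 -3/16 -23/128 -183/1024 -365/2048 } R={ -1459/8192 -729/4096 -91/512 -45/256 -11/64 -5/32 -1/8 0 } so -2919/16384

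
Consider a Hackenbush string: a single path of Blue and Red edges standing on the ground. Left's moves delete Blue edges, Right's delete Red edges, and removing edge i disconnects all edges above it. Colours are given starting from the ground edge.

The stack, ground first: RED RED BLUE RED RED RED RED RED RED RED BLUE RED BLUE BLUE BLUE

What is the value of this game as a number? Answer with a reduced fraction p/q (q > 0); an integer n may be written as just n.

-16337/8192

Recurse on prefixes of the 15-edge string RED RED BLUE RED RED RED RED RED RED RED BLUE RED BLUE BLUE BLUE:
1 of 15 · R · max L −∞ · min R 0 ⇒ -1
2 of 15 · RR · max L −∞ · min R -1 ⇒ -2
3 of 15 · RRB · max L -2 · min R -1 ⇒ -3/2
4 of 15 · RRBR · max L -2 · min R -3/2 ⇒ -7/4
5 of 15 · RRBRR · max L -2 · min R -7/4 ⇒ -15/8
6 of 15 · RRBRRR · max L -2 · min R -15/8 ⇒ -31/16
7 of 15 · RRBRRRR · max L -2 · min R -31/16 ⇒ -63/32
8 of 15 · RRBRRRRR · max L -2 · min R -63/32 ⇒ -127/64
9 of 15 · RRBRRRRRR · max L -2 · min R -127/64 ⇒ -255/128
10 of 15 · RRBRRRRRRR · max L -2 · min R -255/128 ⇒ -511/256
11 of 15 · RRBRRRRRRRB · max L -511/256 · min R -255/128 ⇒ -1021/512
12 of 15 · RRBRRRRRRRBR · max L -511/256 · min R -1021/512 ⇒ -2043/1024
13 of 15 · RRBRRRRRRRBRB · max L -2043/1024 · min R -1021/512 ⇒ -4085/2048
14 of 15 · RRBRRRRRRRBRBB · max L -4085/2048 · min R -1021/512 ⇒ -8169/4096
15 of 15 · RRBRRRRRRRBRBBB · max L -8169/4096 · min R -1021/512 ⇒ -16337/8192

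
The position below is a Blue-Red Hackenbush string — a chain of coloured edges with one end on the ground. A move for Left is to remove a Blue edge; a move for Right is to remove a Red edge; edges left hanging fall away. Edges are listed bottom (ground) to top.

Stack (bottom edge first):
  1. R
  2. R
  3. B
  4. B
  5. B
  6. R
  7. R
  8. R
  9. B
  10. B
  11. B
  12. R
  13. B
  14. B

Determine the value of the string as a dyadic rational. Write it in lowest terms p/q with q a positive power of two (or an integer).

Build v(s[:k]) for k = 1..14, string s = R R B B B R R R B B B R B B.
edge 1 of 14 (R): {  | 0 } — -1
edge 2 of 14 (R): {  | -1,0 } — -2
edge 3 of 14 (B): { -2 | -1,0 } — -3/2
edge 4 of 14 (B): { -2,-3/2 | -1,0 } — -5/4
edge 5 of 14 (B): { -2,-3/2,-5/4 | -1,0 } — -9/8
edge 6 of 14 (R): { -2,-3/2,-5/4 | -9/8,-1,0 } — -19/16
edge 7 of 14 (R): { -2,-3/2,-5/4 | -19/16,-9/8,-1,0 } — -39/32
edge 8 of 14 (R): { -2,-3/2,-5/4 | -39/32,-19/16,-9/8,-1,0 } — -79/64
edge 9 of 14 (B): { -2,-3/2,-5/4,-79/64 | -39/32,-19/16,-9/8,-1,0 } — -157/128
edge 10 of 14 (B): { -2,-3/2,-5/4,-79/64,-157/128 | -39/32,-19/16,-9/8,-1,0 } — -313/256
edge 11 of 14 (B): { -2,-3/2,-5/4,-79/64,-157/128,-313/256 | -39/32,-19/16,-9/8,-1,0 } — -625/512
edge 12 of 14 (R): { -2,-3/2,-5/4,-79/64,-157/128,-313/256 | -625/512,-39/32,-19/16,-9/8,-1,0 } — -1251/1024
edge 13 of 14 (B): { -2,-3/2,-5/4,-79/64,-157/128,-313/256,-1251/1024 | -625/512,-39/32,-19/16,-9/8,-1,0 } — -2501/2048
edge 14 of 14 (B): { -2,-3/2,-5/4,-79/64,-157/128,-313/256,-1251/1024,-2501/2048 | -625/512,-39/32,-19/16,-9/8,-1,0 } — -5001/4096

-5001/4096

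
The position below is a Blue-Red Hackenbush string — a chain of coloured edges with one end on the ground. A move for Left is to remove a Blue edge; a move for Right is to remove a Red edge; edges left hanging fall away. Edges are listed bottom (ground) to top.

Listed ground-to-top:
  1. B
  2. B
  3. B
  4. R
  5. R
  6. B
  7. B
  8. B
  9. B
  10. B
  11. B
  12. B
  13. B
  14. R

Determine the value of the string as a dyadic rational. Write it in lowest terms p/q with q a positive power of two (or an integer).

5117/2048

Recurse on prefixes of the 14-edge string B B B R R B B B B B B B B R:
step 1: add B to get B; options L={ 0 } R={ · } → 1
step 2: add B to get BB; options L={ 0, 1 } R={ · } → 2
step 3: add B to get BBB; options L={ 0, 1, 2 } R={ · } → 3
step 4: add R to get BBBR; options L={ 0, 1, 2 } R={ 3 } → 5/2
step 5: add R to get BBBRR; options L={ 0, 1, 2 } R={ 5/2, 3 } → 9/4
step 6: add B to get BBBRRB; options L={ 0, 1, 2, 9/4 } R={ 5/2, 3 } → 19/8
step 7: add B to get BBBRRBB; options L={ 0, 1, 2, 9/4, 19/8 } R={ 5/2, 3 } → 39/16
step 8: add B to get BBBRRBBB; options L={ 0, 1, 2, 9/4, 19/8, 39/16 } R={ 5/2, 3 } → 79/32
step 9: add B to get BBBRRBBBB; options L={ 0, 1, 2, 9/4, 19/8, 39/16, 79/32 } R={ 5/2, 3 } → 159/64
step 10: add B to get BBBRRBBBBB; options L={ 0, 1, 2, 9/4, 19/8, 39/16, 79/32, 159/64 } R={ 5/2, 3 } → 319/128
step 11: add B to get BBBRRBBBBBB; options L={ 0, 1, 2, 9/4, 19/8, 39/16, 79/32, 159/64, 319/128 } R={ 5/2, 3 } → 639/256
step 12: add B to get BBBRRBBBBBBB; options L={ 0, 1, 2, 9/4, 19/8, 39/16, 79/32, 159/64, 319/128, 639/256 } R={ 5/2, 3 } → 1279/512
step 13: add B to get BBBRRBBBBBBBB; options L={ 0, 1, 2, 9/4, 19/8, 39/16, 79/32, 159/64, 319/128, 639/256, 1279/512 } R={ 5/2, 3 } → 2559/1024
step 14: add R to get BBBRRBBBBBBBBR; options L={ 0, 1, 2, 9/4, 19/8, 39/16, 79/32, 159/64, 319/128, 639/256, 1279/512 } R={ 2559/1024, 5/2, 3 } → 5117/2048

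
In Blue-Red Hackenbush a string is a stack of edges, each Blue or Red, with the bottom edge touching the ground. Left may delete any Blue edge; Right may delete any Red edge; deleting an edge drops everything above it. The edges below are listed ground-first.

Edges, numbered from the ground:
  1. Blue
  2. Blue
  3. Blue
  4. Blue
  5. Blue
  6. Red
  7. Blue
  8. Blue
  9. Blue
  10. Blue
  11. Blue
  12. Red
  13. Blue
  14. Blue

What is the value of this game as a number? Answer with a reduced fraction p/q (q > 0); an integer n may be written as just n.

G(B) = { 0 | (no moves) } → 1
G(BB) = { 0,1 | (no moves) } → 2
G(BBB) = { 0,1,2 | (no moves) } → 3
G(BBBB) = { 0,1,2,3 | (no moves) } → 4
G(BBBBB) = { 0,1,2,3,4 | (no moves) } → 5
G(BBBBBR) = { 0,1,2,3,4 | 5 } → 9/2
G(BBBBBRB) = { 0,1,2,3,4,9/2 | 5 } → 19/4
G(BBBBBRBB) = { 0,1,2,3,4,9/2,19/4 | 5 } → 39/8
G(BBBBBRBBB) = { 0,1,2,3,4,9/2,19/4,39/8 | 5 } → 79/16
G(BBBBBRBBBB) = { 0,1,2,3,4,9/2,19/4,39/8,79/16 | 5 } → 159/32
G(BBBBBRBBBBB) = { 0,1,2,3,4,9/2,19/4,39/8,79/16,159/32 | 5 } → 319/64
G(BBBBBRBBBBBR) = { 0,1,2,3,4,9/2,19/4,39/8,79/16,159/32 | 319/64,5 } → 637/128
G(BBBBBRBBBBBRB) = { 0,1,2,3,4,9/2,19/4,39/8,79/16,159/32,637/128 | 319/64,5 } → 1275/256
G(BBBBBRBBBBBRBB) = { 0,1,2,3,4,9/2,19/4,39/8,79/16,159/32,637/128,1275/256 | 319/64,5 } → 2551/512

2551/512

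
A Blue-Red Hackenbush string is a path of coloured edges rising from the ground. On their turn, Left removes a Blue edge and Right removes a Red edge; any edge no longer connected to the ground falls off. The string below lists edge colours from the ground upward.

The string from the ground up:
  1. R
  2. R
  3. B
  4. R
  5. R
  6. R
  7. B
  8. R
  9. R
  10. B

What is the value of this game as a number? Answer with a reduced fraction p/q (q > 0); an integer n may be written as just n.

-493/256

step 1: add R to get R; options L={ none } R={ 0 } => -1
step 2: add R to get RR; options L={ none } R={ -1, 0 } => -2
step 3: add B to get RRB; options L={ -2 } R={ -1, 0 } => -3/2
step 4: add R to get RRBR; options L={ -2 } R={ -3/2, -1, 0 } => -7/4
step 5: add R to get RRBRR; options L={ -2 } R={ -7/4, -3/2, -1, 0 } => -15/8
step 6: add R to get RRBRRR; options L={ -2 } R={ -15/8, -7/4, -3/2, -1, 0 } => -31/16
step 7: add B to get RRBRRRB; options L={ -2, -31/16 } R={ -15/8, -7/4, -3/2, -1, 0 } => -61/32
step 8: add R to get RRBRRRBR; options L={ -2, -31/16 } R={ -61/32, -15/8, -7/4, -3/2, -1, 0 } => -123/64
step 9: add R to get RRBRRRBRR; options L={ -2, -31/16 } R={ -123/64, -61/32, -15/8, -7/4, -3/2, -1, 0 } => -247/128
step 10: add B to get RRBRRRBRRB; options L={ -2, -31/16, -247/128 } R={ -123/64, -61/32, -15/8, -7/4, -3/2, -1, 0 } => -493/256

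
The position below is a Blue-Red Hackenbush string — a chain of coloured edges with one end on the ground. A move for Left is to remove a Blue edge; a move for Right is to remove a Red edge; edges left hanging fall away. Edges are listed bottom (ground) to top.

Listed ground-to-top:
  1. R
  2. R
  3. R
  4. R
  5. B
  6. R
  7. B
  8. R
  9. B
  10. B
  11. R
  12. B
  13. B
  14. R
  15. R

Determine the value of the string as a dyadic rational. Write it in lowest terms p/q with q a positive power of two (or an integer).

1 of 15 · R · max L −∞ · min R 0 -> -1
2 of 15 · RR · max L −∞ · min R -1 -> -2
3 of 15 · RRR · max L −∞ · min R -2 -> -3
4 of 15 · RRRR · max L −∞ · min R -3 -> -4
5 of 15 · RRRRB · max L -4 · min R -3 -> -7/2
6 of 15 · RRRRBR · max L -4 · min R -7/2 -> -15/4
7 of 15 · RRRRBRB · max L -15/4 · min R -7/2 -> -29/8
8 of 15 · RRRRBRBR · max L -15/4 · min R -29/8 -> -59/16
9 of 15 · RRRRBRBRB · max L -59/16 · min R -29/8 -> -117/32
10 of 15 · RRRRBRBRBB · max L -117/32 · min R -29/8 -> -233/64
11 of 15 · RRRRBRBRBBR · max L -117/32 · min R -233/64 -> -467/128
12 of 15 · RRRRBRBRBBRB · max L -467/128 · min R -233/64 -> -933/256
13 of 15 · RRRRBRBRBBRBB · max L -933/256 · min R -233/64 -> -1865/512
14 of 15 · RRRRBRBRBBRBBR · max L -933/256 · min R -1865/512 -> -3731/1024
15 of 15 · RRRRBRBRBBRBBRR · max L -933/256 · min R -3731/1024 -> -7463/2048

-7463/2048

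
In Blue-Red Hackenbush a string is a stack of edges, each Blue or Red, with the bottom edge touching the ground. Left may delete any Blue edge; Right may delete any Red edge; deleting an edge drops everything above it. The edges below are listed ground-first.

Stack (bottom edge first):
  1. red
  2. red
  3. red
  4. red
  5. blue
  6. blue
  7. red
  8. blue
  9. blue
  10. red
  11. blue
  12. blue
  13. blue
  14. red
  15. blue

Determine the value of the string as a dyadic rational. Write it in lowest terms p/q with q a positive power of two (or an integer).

Recurse on prefixes of the 15-edge string red red red red blue blue red blue blue red blue blue blue red blue:
v_1 [r]  L=[]  R=[0]  so -1
v_2 [rr]  L=[]  R=[-1; 0]  so -2
v_3 [rrr]  L=[]  R=[-2; -1; 0]  so -3
v_4 [rrrr]  L=[]  R=[-3; -2; -1; 0]  so -4
v_5 [rrrrb]  L=[-4]  R=[-3; -2; -1; 0]  so -7/2
v_6 [rrrrbb]  L=[-4; -7/2]  R=[-3; -2; -1; 0]  so -13/4
v_7 [rrrrbbr]  L=[-4; -7/2]  R=[-13/4; -3; -2; -1; 0]  so -27/8
v_8 [rrrrbbrb]  L=[-4; -7/2; -27/8]  R=[-13/4; -3; -2; -1; 0]  so -53/16
v_9 [rrrrbbrbb]  L=[-4; -7/2; -27/8; -53/16]  R=[-13/4; -3; -2; -1; 0]  so -105/32
v_10 [rrrrbbrbbr]  L=[-4; -7/2; -27/8; -53/16]  R=[-105/32; -13/4; -3; -2; -1; 0]  so -211/64
v_11 [rrrrbbrbbrb]  L=[-4; -7/2; -27/8; -53/16; -211/64]  R=[-105/32; -13/4; -3; -2; -1; 0]  so -421/128
v_12 [rrrrbbrbbrbb]  L=[-4; -7/2; -27/8; -53/16; -211/64; -421/128]  R=[-105/32; -13/4; -3; -2; -1; 0]  so -841/256
v_13 [rrrrbbrbbrbbb]  L=[-4; -7/2; -27/8; -53/16; -211/64; -421/128; -841/256]  R=[-105/32; -13/4; -3; -2; -1; 0]  so -1681/512
v_14 [rrrrbbrbbrbbbr]  L=[-4; -7/2; -27/8; -53/16; -211/64; -421/128; -841/256]  R=[-1681/512; -105/32; -13/4; -3; -2; -1; 0]  so -3363/1024
v_15 [rrrrbbrbbrbbbrb]  L=[-4; -7/2; -27/8; -53/16; -211/64; -421/128; -841/256; -3363/1024]  R=[-1681/512; -105/32; -13/4; -3; -2; -1; 0]  so -6725/2048

-6725/2048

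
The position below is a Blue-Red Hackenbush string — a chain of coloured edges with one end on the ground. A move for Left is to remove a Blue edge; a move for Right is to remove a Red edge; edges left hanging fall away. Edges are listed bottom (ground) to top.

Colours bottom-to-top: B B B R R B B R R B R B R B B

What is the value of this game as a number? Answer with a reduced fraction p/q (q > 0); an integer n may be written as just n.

Recurse on prefixes of the 15-edge string B B B R R B B R R B R B R B B:
v_1 [B]  L=[0]  R=[∅]  -> 1
v_2 [BB]  L=[0; 1]  R=[∅]  -> 2
v_3 [BBB]  L=[0; 1; 2]  R=[∅]  -> 3
v_4 [BBBR]  L=[0; 1; 2]  R=[3]  -> 5/2
v_5 [BBBRR]  L=[0; 1; 2]  R=[5/2; 3]  -> 9/4
v_6 [BBBRRB]  L=[0; 1; 2; 9/4]  R=[5/2; 3]  -> 19/8
v_7 [BBBRRBB]  L=[0; 1; 2; 9/4; 19/8]  R=[5/2; 3]  -> 39/16
v_8 [BBBRRBBR]  L=[0; 1; 2; 9/4; 19/8]  R=[39/16; 5/2; 3]  -> 77/32
v_9 [BBBRRBBRR]  L=[0; 1; 2; 9/4; 19/8]  R=[77/32; 39/16; 5/2; 3]  -> 153/64
v_10 [BBBRRBBRRB]  L=[0; 1; 2; 9/4; 19/8; 153/64]  R=[77/32; 39/16; 5/2; 3]  -> 307/128
v_11 [BBBRRBBRRBR]  L=[0; 1; 2; 9/4; 19/8; 153/64]  R=[307/128; 77/32; 39/16; 5/2; 3]  -> 613/256
v_12 [BBBRRBBRRBRB]  L=[0; 1; 2; 9/4; 19/8; 153/64; 613/256]  R=[307/128; 77/32; 39/16; 5/2; 3]  -> 1227/512
v_13 [BBBRRBBRRBRBR]  L=[0; 1; 2; 9/4; 19/8; 153/64; 613/256]  R=[1227/512; 307/128; 77/32; 39/16; 5/2; 3]  -> 2453/1024
v_14 [BBBRRBBRRBRBRB]  L=[0; 1; 2; 9/4; 19/8; 153/64; 613/256; 2453/1024]  R=[1227/512; 307/128; 77/32; 39/16; 5/2; 3]  -> 4907/2048
v_15 [BBBRRBBRRBRBRBB]  L=[0; 1; 2; 9/4; 19/8; 153/64; 613/256; 2453/1024; 4907/2048]  R=[1227/512; 307/128; 77/32; 39/16; 5/2; 3]  -> 9815/4096

9815/4096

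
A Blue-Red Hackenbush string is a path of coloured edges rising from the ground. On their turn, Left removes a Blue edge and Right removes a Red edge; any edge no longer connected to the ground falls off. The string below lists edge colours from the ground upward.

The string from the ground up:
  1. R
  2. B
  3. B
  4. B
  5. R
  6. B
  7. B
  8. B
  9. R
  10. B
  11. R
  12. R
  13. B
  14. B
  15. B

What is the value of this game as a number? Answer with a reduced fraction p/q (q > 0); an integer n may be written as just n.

edge 1 of 15 (R): { — | 0 } = -1
edge 2 of 15 (B): { -1 | 0 } = -1/2
edge 3 of 15 (B): { -1; -1/2 | 0 } = -1/4
edge 4 of 15 (B): { -1; -1/2; -1/4 | 0 } = -1/8
edge 5 of 15 (R): { -1; -1/2; -1/4 | -1/8; 0 } = -3/16
edge 6 of 15 (B): { -1; -1/2; -1/4; -3/16 | -1/8; 0 } = -5/32
edge 7 of 15 (B): { -1; -1/2; -1/4; -3/16; -5/32 | -1/8; 0 } = -9/64
edge 8 of 15 (B): { -1; -1/2; -1/4; -3/16; -5/32; -9/64 | -1/8; 0 } = -17/128
edge 9 of 15 (R): { -1; -1/2; -1/4; -3/16; -5/32; -9/64 | -17/128; -1/8; 0 } = -35/256
edge 10 of 15 (B): { -1; -1/2; -1/4; -3/16; -5/32; -9/64; -35/256 | -17/128; -1/8; 0 } = -69/512
edge 11 of 15 (R): { -1; -1/2; -1/4; -3/16; -5/32; -9/64; -35/256 | -69/512; -17/128; -1/8; 0 } = -139/1024
edge 12 of 15 (R): { -1; -1/2; -1/4; -3/16; -5/32; -9/64; -35/256 | -139/1024; -69/512; -17/128; -1/8; 0 } = -279/2048
edge 13 of 15 (B): { -1; -1/2; -1/4; -3/16; -5/32; -9/64; -35/256; -279/2048 | -139/1024; -69/512; -17/128; -1/8; 0 } = -557/4096
edge 14 of 15 (B): { -1; -1/2; -1/4; -3/16; -5/32; -9/64; -35/256; -279/2048; -557/4096 | -139/1024; -69/512; -17/128; -1/8; 0 } = -1113/8192
edge 15 of 15 (B): { -1; -1/2; -1/4; -3/16; -5/32; -9/64; -35/256; -279/2048; -557/4096; -1113/8192 | -139/1024; -69/512; -17/128; -1/8; 0 } = -2225/16384

-2225/16384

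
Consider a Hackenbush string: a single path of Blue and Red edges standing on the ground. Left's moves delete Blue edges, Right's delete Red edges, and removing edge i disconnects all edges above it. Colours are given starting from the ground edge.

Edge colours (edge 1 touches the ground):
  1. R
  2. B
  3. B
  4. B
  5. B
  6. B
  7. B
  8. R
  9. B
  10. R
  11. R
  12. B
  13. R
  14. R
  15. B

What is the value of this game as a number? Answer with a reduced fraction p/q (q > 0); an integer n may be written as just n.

-365/16384

1 of 15 · R · max L −∞ · min R 0 -> -1
2 of 15 · RB · max L -1 · min R 0 -> -1/2
3 of 15 · RBB · max L -1/2 · min R 0 -> -1/4
4 of 15 · RBBB · max L -1/4 · min R 0 -> -1/8
5 of 15 · RBBBB · max L -1/8 · min R 0 -> -1/16
6 of 15 · RBBBBB · max L -1/16 · min R 0 -> -1/32
7 of 15 · RBBBBBB · max L -1/32 · min R 0 -> -1/64
8 of 15 · RBBBBBBR · max L -1/32 · min R -1/64 -> -3/128
9 of 15 · RBBBBBBRB · max L -3/128 · min R -1/64 -> -5/256
10 of 15 · RBBBBBBRBR · max L -3/128 · min R -5/256 -> -11/512
11 of 15 · RBBBBBBRBRR · max L -3/128 · min R -11/512 -> -23/1024
12 of 15 · RBBBBBBRBRRB · max L -23/1024 · min R -11/512 -> -45/2048
13 of 15 · RBBBBBBRBRRBR · max L -23/1024 · min R -45/2048 -> -91/4096
14 of 15 · RBBBBBBRBRRBRR · max L -23/1024 · min R -91/4096 -> -183/8192
15 of 15 · RBBBBBBRBRRBRRB · max L -183/8192 · min R -91/4096 -> -365/16384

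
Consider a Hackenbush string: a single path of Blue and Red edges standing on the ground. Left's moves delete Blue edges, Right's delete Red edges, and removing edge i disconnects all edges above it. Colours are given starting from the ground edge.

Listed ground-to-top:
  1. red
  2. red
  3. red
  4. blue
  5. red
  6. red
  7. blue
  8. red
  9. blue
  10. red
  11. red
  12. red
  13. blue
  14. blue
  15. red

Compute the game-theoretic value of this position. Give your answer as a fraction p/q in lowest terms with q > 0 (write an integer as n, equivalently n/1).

-11635/4096

Recurse on prefixes of the 15-edge string red red red blue red red blue red blue red red red blue blue red:
1 of 15 · r · max L −∞ · min R 0 -> -1
2 of 15 · rr · max L −∞ · min R -1 -> -2
3 of 15 · rrr · max L −∞ · min R -2 -> -3
4 of 15 · rrrb · max L -3 · min R -2 -> -5/2
5 of 15 · rrrbr · max L -3 · min R -5/2 -> -11/4
6 of 15 · rrrbrr · max L -3 · min R -11/4 -> -23/8
7 of 15 · rrrbrrb · max L -23/8 · min R -11/4 -> -45/16
8 of 15 · rrrbrrbr · max L -23/8 · min R -45/16 -> -91/32
9 of 15 · rrrbrrbrb · max L -91/32 · min R -45/16 -> -181/64
10 of 15 · rrrbrrbrbr · max L -91/32 · min R -181/64 -> -363/128
11 of 15 · rrrbrrbrbrr · max L -91/32 · min R -363/128 -> -727/256
12 of 15 · rrrbrrbrbrrr · max L -91/32 · min R -727/256 -> -1455/512
13 of 15 · rrrbrrbrbrrrb · max L -1455/512 · min R -727/256 -> -2909/1024
14 of 15 · rrrbrrbrbrrrbb · max L -2909/1024 · min R -727/256 -> -5817/2048
15 of 15 · rrrbrrbrbrrrbbr · max L -2909/1024 · min R -5817/2048 -> -11635/4096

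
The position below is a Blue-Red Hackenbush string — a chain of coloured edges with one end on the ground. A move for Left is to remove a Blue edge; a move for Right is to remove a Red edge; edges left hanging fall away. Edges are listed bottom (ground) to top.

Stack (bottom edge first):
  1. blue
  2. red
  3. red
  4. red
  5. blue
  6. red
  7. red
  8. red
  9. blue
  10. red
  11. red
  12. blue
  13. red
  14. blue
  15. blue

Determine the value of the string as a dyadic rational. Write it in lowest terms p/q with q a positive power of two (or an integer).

2199/16384

Recurse on prefixes of the 15-edge string blue red red red blue red red red blue red red blue red blue blue:
edge 1 of 15 (blue): { 0 | · } => 1
edge 2 of 15 (red): { 0 | 1 } => 1/2
edge 3 of 15 (red): { 0 | 1/2 1 } => 1/4
edge 4 of 15 (red): { 0 | 1/4 1/2 1 } => 1/8
edge 5 of 15 (blue): { 0 1/8 | 1/4 1/2 1 } => 3/16
edge 6 of 15 (red): { 0 1/8 | 3/16 1/4 1/2 1 } => 5/32
edge 7 of 15 (red): { 0 1/8 | 5/32 3/16 1/4 1/2 1 } => 9/64
edge 8 of 15 (red): { 0 1/8 | 9/64 5/32 3/16 1/4 1/2 1 } => 17/128
edge 9 of 15 (blue): { 0 1/8 17/128 | 9/64 5/32 3/16 1/4 1/2 1 } => 35/256
edge 10 of 15 (red): { 0 1/8 17/128 | 35/256 9/64 5/32 3/16 1/4 1/2 1 } => 69/512
edge 11 of 15 (red): { 0 1/8 17/128 | 69/512 35/256 9/64 5/32 3/16 1/4 1/2 1 } => 137/1024
edge 12 of 15 (blue): { 0 1/8 17/128 137/1024 | 69/512 35/256 9/64 5/32 3/16 1/4 1/2 1 } => 275/2048
edge 13 of 15 (red): { 0 1/8 17/128 137/1024 | 275/2048 69/512 35/256 9/64 5/32 3/16 1/4 1/2 1 } => 549/4096
edge 14 of 15 (blue): { 0 1/8 17/128 137/1024 549/4096 | 275/2048 69/512 35/256 9/64 5/32 3/16 1/4 1/2 1 } => 1099/8192
edge 15 of 15 (blue): { 0 1/8 17/128 137/1024 549/4096 1099/8192 | 275/2048 69/512 35/256 9/64 5/32 3/16 1/4 1/2 1 } => 2199/16384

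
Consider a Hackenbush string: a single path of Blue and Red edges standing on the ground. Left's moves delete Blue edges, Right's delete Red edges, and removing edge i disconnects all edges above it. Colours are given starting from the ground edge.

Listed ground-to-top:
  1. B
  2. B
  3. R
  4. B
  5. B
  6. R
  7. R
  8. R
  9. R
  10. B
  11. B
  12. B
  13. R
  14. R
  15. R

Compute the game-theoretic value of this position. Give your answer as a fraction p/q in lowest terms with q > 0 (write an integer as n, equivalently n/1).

14449/8192

Prefix values for B B R B B R R R R B B B R R R via {L|R} + simplicity:
1 of 15 · B · max L 0 · min R +∞ = 1
2 of 15 · BB · max L 1 · min R +∞ = 2
3 of 15 · BBR · max L 1 · min R 2 = 3/2
4 of 15 · BBRB · max L 3/2 · min R 2 = 7/4
5 of 15 · BBRBB · max L 7/4 · min R 2 = 15/8
6 of 15 · BBRBBR · max L 7/4 · min R 15/8 = 29/16
7 of 15 · BBRBBRR · max L 7/4 · min R 29/16 = 57/32
8 of 15 · BBRBBRRR · max L 7/4 · min R 57/32 = 113/64
9 of 15 · BBRBBRRRR · max L 7/4 · min R 113/64 = 225/128
10 of 15 · BBRBBRRRRB · max L 225/128 · min R 113/64 = 451/256
11 of 15 · BBRBBRRRRBB · max L 451/256 · min R 113/64 = 903/512
12 of 15 · BBRBBRRRRBBB · max L 903/512 · min R 113/64 = 1807/1024
13 of 15 · BBRBBRRRRBBBR · max L 903/512 · min R 1807/1024 = 3613/2048
14 of 15 · BBRBBRRRRBBBRR · max L 903/512 · min R 3613/2048 = 7225/4096
15 of 15 · BBRBBRRRRBBBRRR · max L 903/512 · min R 7225/4096 = 14449/8192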